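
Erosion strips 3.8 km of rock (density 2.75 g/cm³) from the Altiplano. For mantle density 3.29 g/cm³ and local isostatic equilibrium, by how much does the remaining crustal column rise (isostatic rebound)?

Unloading: uplift u = e ρ_c/ρ_m = 3.8 km × 2.75/3.29 = 3.18 km.

3.18 km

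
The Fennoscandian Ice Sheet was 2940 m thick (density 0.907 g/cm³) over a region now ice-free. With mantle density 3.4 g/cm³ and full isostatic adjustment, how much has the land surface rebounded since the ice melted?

784 m

Removing the load lets mantle flow back in; uplift u satisfies ρ_ice t = ρ_m u.
u = t ρ_ice/ρ_m = 2940 m × 0.907/3.4 = 784 m.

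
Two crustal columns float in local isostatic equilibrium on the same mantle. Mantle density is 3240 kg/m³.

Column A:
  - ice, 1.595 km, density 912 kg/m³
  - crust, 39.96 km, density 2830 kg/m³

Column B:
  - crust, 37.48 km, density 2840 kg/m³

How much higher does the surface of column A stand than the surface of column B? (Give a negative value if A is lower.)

1.58 km

For any compensation level in the mantle, the mantle terms cancel and isostasy reduces to e = (Σt_A − Σt_B) − (Σ(ρt)_A − Σ(ρt)_B) / ρ_m.
Σt_A = 41.555 km; Σt_B = 37.48 km; Σ(ρt)_A = 114541.44; Σ(ρt)_B = 106443.2 (in km·kg/m³).
e = (41.555 − 37.48) − (114541.44 − 106443.2) / 3240 = 1.58 km.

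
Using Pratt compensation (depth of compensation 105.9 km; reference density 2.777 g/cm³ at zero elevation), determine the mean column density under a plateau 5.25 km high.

2.65 g/cm³

Pratt balance: ρ_ref D = ρ (D + h).
ρ = ρ_ref D/(D + h) = 2.777 × 105.9 km/(105.9 km + 5.25 km) = 2.65 g/cm³.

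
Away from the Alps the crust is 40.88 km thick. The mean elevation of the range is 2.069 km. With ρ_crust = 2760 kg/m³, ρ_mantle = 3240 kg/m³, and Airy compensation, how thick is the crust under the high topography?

Root depth r = h ρ_c / (ρ_m − ρ_c) = 2.069 km × 2760 / 480 = 11.9 km.
Total thickness = T + h + r = 40.88 km + 2.069 km + 11.9 km = 54.8 km.

54.8 km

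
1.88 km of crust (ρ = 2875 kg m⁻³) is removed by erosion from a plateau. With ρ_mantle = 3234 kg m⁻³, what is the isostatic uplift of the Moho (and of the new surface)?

1.67 km

Unloading: uplift u = e ρ_c/ρ_m = 1.88 km × 2875/3234 = 1.67 km.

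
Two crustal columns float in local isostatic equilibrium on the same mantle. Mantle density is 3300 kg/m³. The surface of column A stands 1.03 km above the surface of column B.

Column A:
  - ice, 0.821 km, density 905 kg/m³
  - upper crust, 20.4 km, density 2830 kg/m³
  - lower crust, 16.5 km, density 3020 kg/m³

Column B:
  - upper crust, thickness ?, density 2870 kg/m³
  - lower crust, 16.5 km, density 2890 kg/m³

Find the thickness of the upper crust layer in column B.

Take the compensation level at the base of the deeper column (depth z_c below the surface of column A) and equate Σ ρ_i t_i down to z_c; mantle fills any gap and the z_c terms cancel.
Column A: 0.821×905 + 20.4×2830 + 16.5×3020 + (z_c − 37.721)×3300
Column B: 1.03×0 + x×2870 + 16.5×2890 + (z_c − 1.03 − 16.5 − x)×3300
The z_c×3300 term appears on both sides and cancels. Collect the known terms of each column as K = Σ(ρt)_known − 3300 × (depth of known layers): K_A = 108305.005 − 3300×37.721 = −16174.295; K_B = 47685 − 3300×(1.03 + 16.5) = −10164.
Balance: K_A = K_B − x×(3300 − 2870), so x = (K_B − K_A)/(3300 − 2870) = 6010.3/430 = 14 km.

14 km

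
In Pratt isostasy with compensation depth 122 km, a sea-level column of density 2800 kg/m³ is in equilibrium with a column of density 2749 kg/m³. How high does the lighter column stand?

2.26 km

ρ_ref D = ρ (D + h) → h = D (ρ_ref − ρ)/ρ.
h = 122 km × (2800 − 2749)/2749 = 2.26 km.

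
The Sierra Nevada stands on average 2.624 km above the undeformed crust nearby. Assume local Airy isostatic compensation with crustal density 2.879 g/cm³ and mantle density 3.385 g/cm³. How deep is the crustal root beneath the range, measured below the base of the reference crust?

14.9 km

Isostatic balance requires: the weight of the topography is balanced by the buoyancy of the root, ρ_c h = (ρ_m − ρ_c) r.
r = h · ρ_c / (ρ_m − ρ_c) = 2.624 km × 2.879 / (3.385 − 2.879) = 14.9 km.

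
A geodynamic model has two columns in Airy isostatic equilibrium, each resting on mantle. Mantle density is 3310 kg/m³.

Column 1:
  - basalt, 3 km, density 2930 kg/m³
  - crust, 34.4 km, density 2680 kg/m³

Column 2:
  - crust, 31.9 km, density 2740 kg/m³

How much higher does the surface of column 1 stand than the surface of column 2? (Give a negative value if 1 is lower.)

For any compensation level in the mantle, the mantle terms cancel and isostasy reduces to e = (Σt_1 − Σt_2) − (Σ(ρt)_1 − Σ(ρt)_2) / ρ_m.
Σt_1 = 37.4 km; Σt_2 = 31.9 km; Σ(ρt)_1 = 100982; Σ(ρt)_2 = 87406 (in km·kg/m³).
e = (37.4 − 31.9) − (100982 − 87406) / 3310 = 1.4 km.

1.4 km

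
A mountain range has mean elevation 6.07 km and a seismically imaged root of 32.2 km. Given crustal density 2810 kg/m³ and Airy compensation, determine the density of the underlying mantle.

Airy balance: ρ_c h = (ρ_m − ρ_c) r → ρ_m = ρ_c (1 + h/r).
ρ_m = 2810 × (1 + 6.07 km/32.2 km) = 3340 kg/m³.

3340 kg/m³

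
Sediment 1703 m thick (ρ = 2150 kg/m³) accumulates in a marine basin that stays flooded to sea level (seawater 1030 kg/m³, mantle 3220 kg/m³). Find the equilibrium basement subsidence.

Submarine loading: the sediment displaces seawater, and the subsidence is in turn flooded, so s (ρ_m − ρ_w) = t (ρ_sed − ρ_w).
s = 1703 m × (2150 − 1030) / (3220 − 1030) = 871 m.

871 m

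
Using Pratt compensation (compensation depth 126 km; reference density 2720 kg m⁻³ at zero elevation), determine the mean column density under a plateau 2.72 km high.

2660 kg m⁻³

Pratt balance: ρ_ref D = ρ (D + h).
ρ = ρ_ref D/(D + h) = 2720 × 126 km/(126 km + 2.72 km) = 2660 kg m⁻³.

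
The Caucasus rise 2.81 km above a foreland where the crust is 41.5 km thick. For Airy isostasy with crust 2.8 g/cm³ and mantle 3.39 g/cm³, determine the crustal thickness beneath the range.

57.6 km

Root depth r = h ρ_c / (ρ_m − ρ_c) = 2.81 km × 2.8 / 0.59 = 13.34 km.
Total thickness = T + h + r = 41.5 km + 2.81 km + 13.34 km = 57.6 km.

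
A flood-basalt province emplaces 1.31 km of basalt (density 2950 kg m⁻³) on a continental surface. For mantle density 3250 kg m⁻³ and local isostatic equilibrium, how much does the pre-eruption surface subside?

Subaerial loading: s = t ρ_load / ρ_m.
s = 1.31 km × 2950/3250 = 1.19 km.

1.19 km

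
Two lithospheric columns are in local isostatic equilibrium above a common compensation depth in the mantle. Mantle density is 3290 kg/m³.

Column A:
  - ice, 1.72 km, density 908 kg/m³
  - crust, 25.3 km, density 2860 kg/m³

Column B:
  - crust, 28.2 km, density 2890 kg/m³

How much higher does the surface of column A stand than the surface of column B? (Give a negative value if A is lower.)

For any compensation level in the mantle, the mantle terms cancel and isostasy reduces to e = (Σt_A − Σt_B) − (Σ(ρt)_A − Σ(ρt)_B) / ρ_m.
Σt_A = 27.02 km; Σt_B = 28.2 km; Σ(ρt)_A = 73919.76; Σ(ρt)_B = 81498 (in km·kg/m³).
e = (27.02 − 28.2) − (73919.76 − 81498) / 3290 = 1.12 km.

1.12 km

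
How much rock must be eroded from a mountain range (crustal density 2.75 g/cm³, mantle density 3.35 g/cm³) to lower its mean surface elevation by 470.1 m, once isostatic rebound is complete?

Net drop Δ = e − u = e − e ρ_c/ρ_m = e (ρ_m − ρ_c)/ρ_m.
e = Δ ρ_m/(ρ_m − ρ_c) = 470.1 m × 3.35/0.6 = 2620 m.

2620 m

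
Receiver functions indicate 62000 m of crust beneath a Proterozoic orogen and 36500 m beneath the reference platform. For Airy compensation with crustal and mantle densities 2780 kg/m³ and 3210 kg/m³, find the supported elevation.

Excess crust Δ = 62000 m − 36500 m = 25500 m, split between elevation h and root r with h + r = Δ.
Airy balance ρ_c h = (ρ_m − ρ_c) r gives r = h ρ_c/(ρ_m − ρ_c), so h (1 + ρ_c/(ρ_m − ρ_c)) = Δ, i.e. h = Δ (ρ_m − ρ_c)/ρ_m.
h = 25500 m × 430/3210 = 3420 m.

3420 m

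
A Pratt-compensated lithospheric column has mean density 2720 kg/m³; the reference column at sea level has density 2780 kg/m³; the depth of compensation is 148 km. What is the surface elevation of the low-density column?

ρ_ref D = ρ (D + h) → h = D (ρ_ref − ρ)/ρ.
h = 148 km × (2780 − 2720)/2720 = 3.26 km.

3.26 km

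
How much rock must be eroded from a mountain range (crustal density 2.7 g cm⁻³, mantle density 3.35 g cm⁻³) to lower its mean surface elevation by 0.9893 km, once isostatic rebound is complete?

5.1 km

Net drop Δ = e − u = e − e ρ_c/ρ_m = e (ρ_m − ρ_c)/ρ_m.
e = Δ ρ_m/(ρ_m − ρ_c) = 0.9893 km × 3.35/0.65 = 5.1 km.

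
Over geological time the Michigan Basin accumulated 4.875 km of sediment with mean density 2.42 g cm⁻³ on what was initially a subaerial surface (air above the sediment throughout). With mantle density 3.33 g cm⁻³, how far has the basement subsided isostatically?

Subaerial load: s = t ρ_sed / ρ_m = 4.875 km × 2.42/3.33 = 3.54 km.

3.54 km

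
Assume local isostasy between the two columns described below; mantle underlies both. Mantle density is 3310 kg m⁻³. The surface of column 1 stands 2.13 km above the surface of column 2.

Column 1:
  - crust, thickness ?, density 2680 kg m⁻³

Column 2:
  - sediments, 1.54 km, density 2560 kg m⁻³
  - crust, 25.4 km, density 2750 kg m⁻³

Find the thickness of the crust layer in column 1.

35.6 km

Take the compensation level at the base of the deeper column (depth z_c below the surface of column 1) and equate Σ ρ_i t_i down to z_c; mantle fills any gap and the z_c terms cancel.
Column 1: x×2680 + (z_c − 0 − x)×3310
Column 2: 2.13×0 + 1.54×2560 + 25.4×2750 + (z_c − 2.13 − 26.94)×3310
The z_c×3310 term appears on both sides and cancels. Collect the known terms of each column as K = Σ(ρt)_known − 3310 × (depth of known layers): K_1 = 0 − 3310×0 = 0; K_2 = 73792.4 − 3310×(2.13 + 26.94) = −22429.3.
Balance: K_1 − x×(3310 − 2680) = K_2, so x = (K_1 − K_2)/(3310 − 2680) = 22429.3/630 = 35.6 km.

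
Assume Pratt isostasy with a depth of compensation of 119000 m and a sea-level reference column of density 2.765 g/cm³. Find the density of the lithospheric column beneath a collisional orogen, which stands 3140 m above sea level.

Pratt balance: ρ_ref D = ρ (D + h).
ρ = ρ_ref D/(D + h) = 2.765 × 119000 m/(119000 m + 3140 m) = 2.69 g/cm³.

2.69 g/cm³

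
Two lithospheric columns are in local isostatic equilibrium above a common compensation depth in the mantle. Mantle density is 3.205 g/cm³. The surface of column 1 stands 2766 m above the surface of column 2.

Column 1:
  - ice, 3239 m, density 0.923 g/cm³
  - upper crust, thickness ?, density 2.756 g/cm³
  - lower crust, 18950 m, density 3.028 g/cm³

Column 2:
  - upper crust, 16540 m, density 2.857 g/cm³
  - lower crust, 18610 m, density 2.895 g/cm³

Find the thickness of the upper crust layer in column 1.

Take the compensation level at the base of the deeper column (depth z_c below the surface of column 1) and equate Σ ρ_i t_i down to z_c; mantle fills any gap and the z_c terms cancel.
Column 1: 3239×0.923 + x×2.756 + 18950×3.028 + (z_c − 22189 − x)×3.205
Column 2: 2766×0 + 16540×2.857 + 18610×2.895 + (z_c − 2766 − 35150)×3.205
The z_c×3.205 term appears on both sides and cancels. Collect the known terms of each column as K = Σ(ρt)_known − 3.205 × (depth of known layers): K_1 = 60370.197 − 3.205×22189 = −10745.548; K_2 = 101130.73 − 3.205×(2766 + 35150) = −20390.05.
Balance: K_1 − x×(3.205 − 2.756) = K_2, so x = (K_1 − K_2)/(3.205 − 2.756) = 9644.5/0.449 = 21500 m.

21500 m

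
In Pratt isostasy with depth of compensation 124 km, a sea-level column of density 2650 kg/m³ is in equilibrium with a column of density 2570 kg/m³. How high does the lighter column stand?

ρ_ref D = ρ (D + h) → h = D (ρ_ref − ρ)/ρ.
h = 124 km × (2650 − 2570)/2570 = 3.86 km.

3.86 km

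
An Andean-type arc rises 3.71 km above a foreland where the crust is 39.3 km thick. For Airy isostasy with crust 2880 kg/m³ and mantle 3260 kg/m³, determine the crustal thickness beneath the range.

Root depth r = h ρ_c / (ρ_m − ρ_c) = 3.71 km × 2880 / 380 = 28.12 km.
Total thickness = T + h + r = 39.3 km + 3.71 km + 28.12 km = 71.1 km.

71.1 km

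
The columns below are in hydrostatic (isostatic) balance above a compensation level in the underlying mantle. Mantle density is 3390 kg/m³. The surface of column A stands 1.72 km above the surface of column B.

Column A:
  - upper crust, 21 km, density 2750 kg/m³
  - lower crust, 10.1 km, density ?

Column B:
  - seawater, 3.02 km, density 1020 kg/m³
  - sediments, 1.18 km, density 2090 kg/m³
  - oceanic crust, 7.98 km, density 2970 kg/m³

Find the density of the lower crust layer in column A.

Take the compensation level at the base of the deeper column (depth z_c below the surface of column A) and equate Σ ρ_i t_i down to z_c; mantle fills any gap and the z_c terms cancel.
Column A: 21×2750 + 10.1×ρ + (z_c − 31.1)×3390
Column B: 1.72×0 + 3.02×1020 + 1.18×2090 + 7.98×2970 + (z_c − 1.72 − 12.18)×3390
The z_c×3390 term appears on both sides and cancels. Collect the known terms of each column as K = Σ(ρt)_known − 3390 × (depth of known layers): K_A = 57750 − 3390×31.1 = −47679; K_B = 29247.2 − 3390×(1.72 + 12.18) = −17873.8.
Balance: K_A + 10.1×ρ = K_B, so ρ = (K_B − K_A)/10.1 = 29805.2/10.1 = 2950 kg/m³.

2950 kg/m³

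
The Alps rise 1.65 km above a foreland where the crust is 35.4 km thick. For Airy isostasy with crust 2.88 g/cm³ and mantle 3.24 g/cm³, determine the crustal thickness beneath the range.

Root depth r = h ρ_c / (ρ_m − ρ_c) = 1.65 km × 2.88 / 0.36 = 13.2 km.
Total thickness = T + h + r = 35.4 km + 1.65 km + 13.2 km = 50.2 km.

50.2 km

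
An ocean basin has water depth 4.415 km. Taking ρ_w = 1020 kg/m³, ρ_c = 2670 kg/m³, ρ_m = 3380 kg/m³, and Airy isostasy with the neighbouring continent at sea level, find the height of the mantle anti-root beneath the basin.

10.3 km

In Airy isostatic equilibrium: replacing crust with seawater at the top is compensated by replacing crust with mantle at the base: d (ρ_c − ρ_w) = a (ρ_m − ρ_c).
a = d (ρ_c − ρ_w)/(ρ_m − ρ_c) = 4.415 km × 1650/710 = 10.3 km.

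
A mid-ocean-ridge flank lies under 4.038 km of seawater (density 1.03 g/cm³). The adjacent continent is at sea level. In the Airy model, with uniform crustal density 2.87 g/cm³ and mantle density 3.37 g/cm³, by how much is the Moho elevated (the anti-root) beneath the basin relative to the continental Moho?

Equating mass per unit area of the two columns: replacing crust with seawater at the top is compensated by replacing crust with mantle at the base: d (ρ_c − ρ_w) = a (ρ_m − ρ_c).
a = d (ρ_c − ρ_w)/(ρ_m − ρ_c) = 4.038 km × 1.84/0.5 = 14.9 km.

14.9 km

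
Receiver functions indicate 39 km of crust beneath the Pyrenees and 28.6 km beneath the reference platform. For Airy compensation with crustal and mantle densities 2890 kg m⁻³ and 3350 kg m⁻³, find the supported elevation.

1.43 km

Excess crust Δ = 39 km − 28.6 km = 10.4 km, split between elevation h and root r with h + r = Δ.
Airy balance ρ_c h = (ρ_m − ρ_c) r gives r = h ρ_c/(ρ_m − ρ_c), so h (1 + ρ_c/(ρ_m − ρ_c)) = Δ, i.e. h = Δ (ρ_m − ρ_c)/ρ_m.
h = 10.4 km × 460/3350 = 1.43 km.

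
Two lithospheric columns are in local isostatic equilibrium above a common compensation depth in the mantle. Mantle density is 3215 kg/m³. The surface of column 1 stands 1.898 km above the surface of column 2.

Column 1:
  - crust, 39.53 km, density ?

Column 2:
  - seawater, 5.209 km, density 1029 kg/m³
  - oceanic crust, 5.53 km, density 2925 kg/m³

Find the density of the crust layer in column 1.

2730 kg/m³

Take the compensation level at the base of the deeper column (depth z_c below the surface of column 1) and equate Σ ρ_i t_i down to z_c; mantle fills any gap and the z_c terms cancel.
Column 1: 39.53×ρ + (z_c − 39.53)×3215
Column 2: 1.898×0 + 5.209×1029 + 5.53×2925 + (z_c − 1.898 − 10.739)×3215
The z_c×3215 term appears on both sides and cancels. Collect the known terms of each column as K = Σ(ρt)_known − 3215 × (depth of known layers): K_1 = 0 − 3215×39.53 = −127088.95; K_2 = 21535.311 − 3215×(1.898 + 10.739) = −19092.644.
Balance: K_1 + 39.53×ρ = K_2, so ρ = (K_2 − K_1)/39.53 = 107996/39.53 = 2730 kg/m³.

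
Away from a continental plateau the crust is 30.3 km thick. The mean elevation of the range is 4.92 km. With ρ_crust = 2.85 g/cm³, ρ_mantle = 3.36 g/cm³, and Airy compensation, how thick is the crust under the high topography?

62.7 km

Root depth r = h ρ_c / (ρ_m − ρ_c) = 4.92 km × 2.85 / 0.51 = 27.49 km.
Total thickness = T + h + r = 30.3 km + 4.92 km + 27.49 km = 62.7 km.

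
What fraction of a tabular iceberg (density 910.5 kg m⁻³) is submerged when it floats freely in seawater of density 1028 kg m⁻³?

Submerged fraction = ρ_obj/ρ_fluid = 910.5/1028 = 88.6%.

88.6%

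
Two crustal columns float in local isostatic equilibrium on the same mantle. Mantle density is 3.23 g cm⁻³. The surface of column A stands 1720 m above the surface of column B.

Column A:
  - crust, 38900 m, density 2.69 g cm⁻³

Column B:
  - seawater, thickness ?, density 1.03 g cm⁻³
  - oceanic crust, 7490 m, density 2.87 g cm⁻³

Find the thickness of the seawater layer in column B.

5800 m

Take the compensation level at the base of the deeper column (depth z_c below the surface of column A) and equate Σ ρ_i t_i down to z_c; mantle fills any gap and the z_c terms cancel.
Column A: 38900×2.69 + (z_c − 38900)×3.23
Column B: 1720×0 + x×1.03 + 7490×2.87 + (z_c − 1720 − 7490 − x)×3.23
The z_c×3.23 term appears on both sides and cancels. Collect the known terms of each column as K = Σ(ρt)_known − 3.23 × (depth of known layers): K_A = 104641 − 3.23×38900 = −21006; K_B = 21496.3 − 3.23×(1720 + 7490) = −8252.
Balance: K_A = K_B − x×(3.23 − 1.03), so x = (K_B − K_A)/(3.23 − 1.03) = 12754/2.2 = 5800 m.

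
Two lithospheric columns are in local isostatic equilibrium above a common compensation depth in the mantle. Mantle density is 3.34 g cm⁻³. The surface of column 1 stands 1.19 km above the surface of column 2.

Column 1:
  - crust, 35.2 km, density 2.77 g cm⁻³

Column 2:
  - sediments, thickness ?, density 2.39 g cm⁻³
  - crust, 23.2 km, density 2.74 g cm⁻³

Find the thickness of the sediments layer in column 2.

Take the compensation level at the base of the deeper column (depth z_c below the surface of column 1) and equate Σ ρ_i t_i down to z_c; mantle fills any gap and the z_c terms cancel.
Column 1: 35.2×2.77 + (z_c − 35.2)×3.34
Column 2: 1.19×0 + x×2.39 + 23.2×2.74 + (z_c − 1.19 − 23.2 − x)×3.34
The z_c×3.34 term appears on both sides and cancels. Collect the known terms of each column as K = Σ(ρt)_known − 3.34 × (depth of known layers): K_1 = 97.504 − 3.34×35.2 = −20.064; K_2 = 63.568 − 3.34×(1.19 + 23.2) = −17.8946.
Balance: K_1 = K_2 − x×(3.34 − 2.39), so x = (K_2 − K_1)/(3.34 − 2.39) = 2.1694/0.95 = 2.28 km.

2.28 km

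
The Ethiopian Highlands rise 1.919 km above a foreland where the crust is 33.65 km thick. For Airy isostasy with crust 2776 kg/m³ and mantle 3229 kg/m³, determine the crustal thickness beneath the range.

Root depth r = h ρ_c / (ρ_m − ρ_c) = 1.919 km × 2776 / 453 = 11.76 km.
Total thickness = T + h + r = 33.65 km + 1.919 km + 11.76 km = 47.3 km.

47.3 km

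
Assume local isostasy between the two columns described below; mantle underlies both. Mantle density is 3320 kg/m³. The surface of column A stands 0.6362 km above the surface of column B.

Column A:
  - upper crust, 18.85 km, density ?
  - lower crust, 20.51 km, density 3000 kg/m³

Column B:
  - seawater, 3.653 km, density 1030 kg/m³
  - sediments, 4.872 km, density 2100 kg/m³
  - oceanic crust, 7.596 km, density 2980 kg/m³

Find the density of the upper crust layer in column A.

Take the compensation level at the base of the deeper column (depth z_c below the surface of column A) and equate Σ ρ_i t_i down to z_c; mantle fills any gap and the z_c terms cancel.
Column A: 18.85×ρ + 20.51×3000 + (z_c − 39.36)×3320
Column B: 0.6362×0 + 3.653×1030 + 4.872×2100 + 7.596×2980 + (z_c − 0.6362 − 16.121)×3320
The z_c×3320 term appears on both sides and cancels. Collect the known terms of each column as K = Σ(ρt)_known − 3320 × (depth of known layers): K_A = 61530 − 3320×39.36 = −69145.2; K_B = 36629.87 − 3320×(0.6362 + 16.121) = −19004.034.
Balance: K_A + 18.85×ρ = K_B, so ρ = (K_B − K_A)/18.85 = 50141.2/18.85 = 2660 kg/m³.

2660 kg/m³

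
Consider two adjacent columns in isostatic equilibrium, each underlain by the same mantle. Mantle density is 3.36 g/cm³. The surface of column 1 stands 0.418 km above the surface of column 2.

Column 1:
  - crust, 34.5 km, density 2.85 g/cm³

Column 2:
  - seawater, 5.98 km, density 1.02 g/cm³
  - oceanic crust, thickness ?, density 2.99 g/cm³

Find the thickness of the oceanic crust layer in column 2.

5.94 km

Take the compensation level at the base of the deeper column (depth z_c below the surface of column 1) and equate Σ ρ_i t_i down to z_c; mantle fills any gap and the z_c terms cancel.
Column 1: 34.5×2.85 + (z_c − 34.5)×3.36
Column 2: 0.418×0 + 5.98×1.02 + x×2.99 + (z_c − 0.418 − 5.98 − x)×3.36
The z_c×3.36 term appears on both sides and cancels. Collect the known terms of each column as K = Σ(ρt)_known − 3.36 × (depth of known layers): K_1 = 98.325 − 3.36×34.5 = −17.595; K_2 = 6.0996 − 3.36×(0.418 + 5.98) = −15.39768.
Balance: K_1 = K_2 − x×(3.36 − 2.99), so x = (K_2 − K_1)/(3.36 − 2.99) = 2.19732/0.37 = 5.94 km.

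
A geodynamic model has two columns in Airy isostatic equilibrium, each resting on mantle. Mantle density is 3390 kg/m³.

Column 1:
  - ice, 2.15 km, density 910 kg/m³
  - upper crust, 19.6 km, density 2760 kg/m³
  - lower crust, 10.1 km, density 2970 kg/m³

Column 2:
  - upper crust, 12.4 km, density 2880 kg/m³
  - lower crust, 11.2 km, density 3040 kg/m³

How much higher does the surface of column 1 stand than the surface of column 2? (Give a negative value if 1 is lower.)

For any compensation level in the mantle, the mantle terms cancel and isostasy reduces to e = (Σt_1 − Σt_2) − (Σ(ρt)_1 − Σ(ρt)_2) / ρ_m.
Σt_1 = 31.85 km; Σt_2 = 23.6 km; Σ(ρt)_1 = 86049.5; Σ(ρt)_2 = 69760 (in km·kg/m³).
e = (31.85 − 23.6) − (86049.5 − 69760) / 3390 = 3.44 km.

3.44 km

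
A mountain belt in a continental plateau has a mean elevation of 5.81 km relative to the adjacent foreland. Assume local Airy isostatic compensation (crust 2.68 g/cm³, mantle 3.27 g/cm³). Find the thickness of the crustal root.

26.4 km

For local isostatic compensation: the weight of the topography is balanced by the buoyancy of the root, ρ_c h = (ρ_m − ρ_c) r.
r = h · ρ_c / (ρ_m − ρ_c) = 5.81 km × 2.68 / (3.27 − 2.68) = 26.4 km.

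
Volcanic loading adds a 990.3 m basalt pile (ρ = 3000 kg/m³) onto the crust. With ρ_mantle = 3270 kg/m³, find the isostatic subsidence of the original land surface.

Subaerial loading: s = t ρ_load / ρ_m.
s = 990.3 m × 3000/3270 = 909 m.

909 m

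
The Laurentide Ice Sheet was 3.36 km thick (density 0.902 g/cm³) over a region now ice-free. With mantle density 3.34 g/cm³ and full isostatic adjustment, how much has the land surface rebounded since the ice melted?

0.907 km

Removing the load lets mantle flow back in; uplift u satisfies ρ_ice t = ρ_m u.
u = t ρ_ice/ρ_m = 3.36 km × 0.902/3.34 = 0.907 km.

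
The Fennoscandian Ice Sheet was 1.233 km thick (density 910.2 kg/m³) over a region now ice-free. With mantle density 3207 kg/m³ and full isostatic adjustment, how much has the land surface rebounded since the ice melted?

0.35 km

Removing the load lets mantle flow back in; uplift u satisfies ρ_ice t = ρ_m u.
u = t ρ_ice/ρ_m = 1.233 km × 910.2/3207 = 0.35 km.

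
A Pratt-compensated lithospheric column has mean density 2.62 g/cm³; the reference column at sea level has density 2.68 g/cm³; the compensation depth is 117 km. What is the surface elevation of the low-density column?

ρ_ref D = ρ (D + h) → h = D (ρ_ref − ρ)/ρ.
h = 117 km × (2.68 − 2.62)/2.62 = 2.68 km.

2.68 km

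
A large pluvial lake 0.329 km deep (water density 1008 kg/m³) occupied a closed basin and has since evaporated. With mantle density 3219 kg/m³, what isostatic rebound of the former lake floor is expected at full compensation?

u = d ρ_w/ρ_m = 0.329 km × 1008/3219 = 0.103 km.

0.103 km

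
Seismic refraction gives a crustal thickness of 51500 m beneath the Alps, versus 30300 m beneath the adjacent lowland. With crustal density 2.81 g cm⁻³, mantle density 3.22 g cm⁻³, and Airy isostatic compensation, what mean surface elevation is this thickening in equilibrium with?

Excess crust Δ = 51500 m − 30300 m = 21200 m, split between elevation h and root r with h + r = Δ.
Airy balance ρ_c h = (ρ_m − ρ_c) r gives r = h ρ_c/(ρ_m − ρ_c), so h (1 + ρ_c/(ρ_m − ρ_c)) = Δ, i.e. h = Δ (ρ_m − ρ_c)/ρ_m.
h = 21200 m × 0.41/3.22 = 2700 m.

2700 m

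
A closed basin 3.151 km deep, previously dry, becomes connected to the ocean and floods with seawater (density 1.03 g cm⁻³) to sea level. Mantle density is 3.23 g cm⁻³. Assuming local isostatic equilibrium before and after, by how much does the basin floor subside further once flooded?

After flooding the water column is d + s deep. Its weight must equal the weight of mantle displaced by the extra subsidence s: (d + s) ρ_w = s ρ_m.
s = d ρ_w / (ρ_m − ρ_w) = 3.151 km × 1.03/(3.23 − 1.03) = 1.48 km.

1.48 km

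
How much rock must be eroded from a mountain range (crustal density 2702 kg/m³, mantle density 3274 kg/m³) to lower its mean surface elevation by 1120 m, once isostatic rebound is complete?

6410 m

Net drop Δ = e − u = e − e ρ_c/ρ_m = e (ρ_m − ρ_c)/ρ_m.
e = Δ ρ_m/(ρ_m − ρ_c) = 1120 m × 3274/572 = 6410 m.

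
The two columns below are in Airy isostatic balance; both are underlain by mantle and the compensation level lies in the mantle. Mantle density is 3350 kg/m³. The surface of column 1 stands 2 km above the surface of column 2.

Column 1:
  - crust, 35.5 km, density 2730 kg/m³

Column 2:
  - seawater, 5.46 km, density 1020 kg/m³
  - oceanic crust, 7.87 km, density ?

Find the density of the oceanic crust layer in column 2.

Take the compensation level at the base of the deeper column (depth z_c below the surface of column 1) and equate Σ ρ_i t_i down to z_c; mantle fills any gap and the z_c terms cancel.
Column 1: 35.5×2730 + (z_c − 35.5)×3350
Column 2: 2×0 + 5.46×1020 + 7.87×ρ + (z_c − 2 − 13.33)×3350
The z_c×3350 term appears on both sides and cancels. Collect the known terms of each column as K = Σ(ρt)_known − 3350 × (depth of known layers): K_1 = 96915 − 3350×35.5 = −22010; K_2 = 5569.2 − 3350×(2 + 13.33) = −45786.3.
Balance: K_1 = K_2 + 7.87×ρ, so ρ = (K_1 − K_2)/7.87 = 23776.3/7.87 = 3020 kg/m³.

3020 kg/m³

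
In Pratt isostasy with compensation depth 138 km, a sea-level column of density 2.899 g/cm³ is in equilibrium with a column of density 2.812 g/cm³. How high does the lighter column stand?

4.27 km

ρ_ref D = ρ (D + h) → h = D (ρ_ref − ρ)/ρ.
h = 138 km × (2.899 − 2.812)/2.812 = 4.27 km.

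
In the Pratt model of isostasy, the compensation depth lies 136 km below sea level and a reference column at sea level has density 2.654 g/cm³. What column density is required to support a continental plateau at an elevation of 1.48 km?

2.63 g/cm³

Pratt balance: ρ_ref D = ρ (D + h).
ρ = ρ_ref D/(D + h) = 2.654 × 136 km/(136 km + 1.48 km) = 2.63 g/cm³.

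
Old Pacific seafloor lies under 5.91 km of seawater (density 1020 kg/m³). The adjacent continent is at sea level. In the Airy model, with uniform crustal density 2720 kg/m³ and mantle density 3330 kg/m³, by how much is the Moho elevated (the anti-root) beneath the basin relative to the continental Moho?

Equating mass per unit area of the two columns: replacing crust with seawater at the top is compensated by replacing crust with mantle at the base: d (ρ_c − ρ_w) = a (ρ_m − ρ_c).
a = d (ρ_c − ρ_w)/(ρ_m − ρ_c) = 5.91 km × 1700/610 = 16.5 km.

16.5 km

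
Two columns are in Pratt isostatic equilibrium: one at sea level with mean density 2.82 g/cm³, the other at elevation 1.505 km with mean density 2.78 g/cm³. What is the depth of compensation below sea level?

105 km

ρ_ref D = ρ (D + h) → D (ρ_ref − ρ) = ρ h.
D = ρ h/(ρ_ref − ρ) = 2.78 × 1.505 km/(2.82 − 2.78) = 105 km.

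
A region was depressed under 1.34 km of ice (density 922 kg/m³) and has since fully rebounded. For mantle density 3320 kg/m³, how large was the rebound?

0.372 km

Removing the load lets mantle flow back in; uplift u satisfies ρ_ice t = ρ_m u.
u = t ρ_ice/ρ_m = 1.34 km × 922/3320 = 0.372 km.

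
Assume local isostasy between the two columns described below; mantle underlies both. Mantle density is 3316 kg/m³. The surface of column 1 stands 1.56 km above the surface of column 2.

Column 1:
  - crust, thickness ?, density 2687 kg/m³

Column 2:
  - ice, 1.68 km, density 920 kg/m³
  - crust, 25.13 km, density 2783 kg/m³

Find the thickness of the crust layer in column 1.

35.9 km

Take the compensation level at the base of the deeper column (depth z_c below the surface of column 1) and equate Σ ρ_i t_i down to z_c; mantle fills any gap and the z_c terms cancel.
Column 1: x×2687 + (z_c − 0 − x)×3316
Column 2: 1.56×0 + 1.68×920 + 25.13×2783 + (z_c − 1.56 − 26.81)×3316
The z_c×3316 term appears on both sides and cancels. Collect the known terms of each column as K = Σ(ρt)_known − 3316 × (depth of known layers): K_1 = 0 − 3316×0 = 0; K_2 = 71482.39 − 3316×(1.56 + 26.81) = −22592.53.
Balance: K_1 − x×(3316 − 2687) = K_2, so x = (K_1 − K_2)/(3316 − 2687) = 22592.5/629 = 35.9 km.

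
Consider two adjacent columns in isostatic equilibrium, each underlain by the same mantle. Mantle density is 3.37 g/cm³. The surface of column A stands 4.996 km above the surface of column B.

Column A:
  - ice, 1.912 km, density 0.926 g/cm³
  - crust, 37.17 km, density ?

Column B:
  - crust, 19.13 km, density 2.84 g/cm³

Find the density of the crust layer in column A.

2.77 g/cm³

Take the compensation level at the base of the deeper column (depth z_c below the surface of column A) and equate Σ ρ_i t_i down to z_c; mantle fills any gap and the z_c terms cancel.
Column A: 1.912×0.926 + 37.17×ρ + (z_c − 39.082)×3.37
Column B: 4.996×0 + 19.13×2.84 + (z_c − 4.996 − 19.13)×3.37
The z_c×3.37 term appears on both sides and cancels. Collect the known terms of each column as K = Σ(ρt)_known − 3.37 × (depth of known layers): K_A = 1.770512 − 3.37×39.082 = −129.935828; K_B = 54.3292 − 3.37×(4.996 + 19.13) = −26.97542.
Balance: K_A + 37.17×ρ = K_B, so ρ = (K_B − K_A)/37.17 = 102.96/37.17 = 2.77 g/cm³.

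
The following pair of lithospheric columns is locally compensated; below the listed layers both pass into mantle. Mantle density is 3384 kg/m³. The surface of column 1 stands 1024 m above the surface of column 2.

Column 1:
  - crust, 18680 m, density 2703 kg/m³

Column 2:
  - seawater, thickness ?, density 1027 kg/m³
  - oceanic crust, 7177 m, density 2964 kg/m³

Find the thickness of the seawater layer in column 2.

Take the compensation level at the base of the deeper column (depth z_c below the surface of column 1) and equate Σ ρ_i t_i down to z_c; mantle fills any gap and the z_c terms cancel.
Column 1: 18680×2703 + (z_c − 18680)×3384
Column 2: 1024×0 + x×1027 + 7177×2964 + (z_c − 1024 − 7177 − x)×3384
The z_c×3384 term appears on both sides and cancels. Collect the known terms of each column as K = Σ(ρt)_known − 3384 × (depth of known layers): K_1 = 50492040 − 3384×18680 = −12721080; K_2 = 21272628 − 3384×(1024 + 7177) = −6479556.
Balance: K_1 = K_2 − x×(3384 − 1027), so x = (K_2 − K_1)/(3384 − 1027) = 6241520/2357 = 2650 m.

2650 m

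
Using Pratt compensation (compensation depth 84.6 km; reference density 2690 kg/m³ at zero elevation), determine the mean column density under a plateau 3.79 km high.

Pratt balance: ρ_ref D = ρ (D + h).
ρ = ρ_ref D/(D + h) = 2690 × 84.6 km/(84.6 km + 3.79 km) = 2570 kg/m³.

2570 kg/m³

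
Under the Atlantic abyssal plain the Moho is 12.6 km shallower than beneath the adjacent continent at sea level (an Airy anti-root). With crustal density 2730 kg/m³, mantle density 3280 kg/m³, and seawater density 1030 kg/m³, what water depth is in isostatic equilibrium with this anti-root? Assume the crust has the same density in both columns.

Replacing a thickness d of crust by seawater at the top must be balanced by replacing crust with mantle at the base: d (ρ_c − ρ_w) = a (ρ_m − ρ_c).
d = a (ρ_m − ρ_c)/(ρ_c − ρ_w) = 12.6 km × 550/1700 = 4.08 km.

4.08 km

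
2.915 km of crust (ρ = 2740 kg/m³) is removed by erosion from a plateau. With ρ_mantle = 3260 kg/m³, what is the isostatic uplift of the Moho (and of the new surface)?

2.45 km

Unloading: uplift u = e ρ_c/ρ_m = 2.915 km × 2740/3260 = 2.45 km.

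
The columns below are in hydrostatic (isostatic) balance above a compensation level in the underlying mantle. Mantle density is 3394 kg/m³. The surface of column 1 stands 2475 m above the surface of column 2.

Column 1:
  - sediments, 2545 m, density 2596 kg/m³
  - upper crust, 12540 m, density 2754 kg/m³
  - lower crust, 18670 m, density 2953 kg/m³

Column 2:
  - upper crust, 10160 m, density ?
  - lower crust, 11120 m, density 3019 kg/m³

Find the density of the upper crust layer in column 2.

Take the compensation level at the base of the deeper column (depth z_c below the surface of column 1) and equate Σ ρ_i t_i down to z_c; mantle fills any gap and the z_c terms cancel.
Column 1: 2545×2596 + 12540×2754 + 18670×2953 + (z_c − 33755)×3394
Column 2: 2475×0 + 10160×ρ + 11120×3019 + (z_c − 2475 − 21280)×3394
The z_c×3394 term appears on both sides and cancels. Collect the known terms of each column as K = Σ(ρt)_known − 3394 × (depth of known layers): K_1 = 96274490 − 3394×33755 = −18289980; K_2 = 33571280 − 3394×(2475 + 21280) = −47053190.
Balance: K_1 = K_2 + 10160×ρ, so ρ = (K_1 − K_2)/10160 = 28763200/10160 = 2830 kg/m³.

2830 kg/m³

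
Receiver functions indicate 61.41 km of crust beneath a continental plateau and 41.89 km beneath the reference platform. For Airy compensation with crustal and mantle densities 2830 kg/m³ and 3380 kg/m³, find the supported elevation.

3.18 km

Excess crust Δ = 61.41 km − 41.89 km = 19.52 km, split between elevation h and root r with h + r = Δ.
Airy balance ρ_c h = (ρ_m − ρ_c) r gives r = h ρ_c/(ρ_m − ρ_c), so h (1 + ρ_c/(ρ_m − ρ_c)) = Δ, i.e. h = Δ (ρ_m − ρ_c)/ρ_m.
h = 19.52 km × 550/3380 = 3.18 km.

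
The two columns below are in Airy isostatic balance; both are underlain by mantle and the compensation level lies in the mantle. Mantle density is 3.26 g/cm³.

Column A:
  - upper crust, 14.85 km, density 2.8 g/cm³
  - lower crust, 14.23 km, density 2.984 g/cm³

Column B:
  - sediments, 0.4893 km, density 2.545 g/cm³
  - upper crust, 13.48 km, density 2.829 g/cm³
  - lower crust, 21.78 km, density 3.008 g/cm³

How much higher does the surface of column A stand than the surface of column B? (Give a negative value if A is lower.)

−0.273 km

For any compensation level in the mantle, the mantle terms cancel and isostasy reduces to e = (Σt_A − Σt_B) − (Σ(ρt)_A − Σ(ρt)_B) / ρ_m.
Σt_A = 29.08 km; Σt_B = 35.7493 km; Σ(ρt)_A = 84.04232; Σ(ρt)_B = 104.894429 (in km·g/cm³).
e = (29.08 − 35.7493) − (84.04232 − 104.894429) / 3.26 = −0.273 km.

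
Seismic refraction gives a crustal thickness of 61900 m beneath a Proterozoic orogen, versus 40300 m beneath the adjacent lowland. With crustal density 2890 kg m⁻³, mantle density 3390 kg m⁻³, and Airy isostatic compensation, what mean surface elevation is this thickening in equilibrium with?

Excess crust Δ = 61900 m − 40300 m = 21600 m, split between elevation h and root r with h + r = Δ.
Airy balance ρ_c h = (ρ_m − ρ_c) r gives r = h ρ_c/(ρ_m − ρ_c), so h (1 + ρ_c/(ρ_m − ρ_c)) = Δ, i.e. h = Δ (ρ_m − ρ_c)/ρ_m.
h = 21600 m × 500/3390 = 3190 m.

3190 m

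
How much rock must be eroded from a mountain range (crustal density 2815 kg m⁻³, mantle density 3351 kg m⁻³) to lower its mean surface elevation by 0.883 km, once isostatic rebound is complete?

5.52 km

Net drop Δ = e − u = e − e ρ_c/ρ_m = e (ρ_m − ρ_c)/ρ_m.
e = Δ ρ_m/(ρ_m − ρ_c) = 0.883 km × 3351/536 = 5.52 km.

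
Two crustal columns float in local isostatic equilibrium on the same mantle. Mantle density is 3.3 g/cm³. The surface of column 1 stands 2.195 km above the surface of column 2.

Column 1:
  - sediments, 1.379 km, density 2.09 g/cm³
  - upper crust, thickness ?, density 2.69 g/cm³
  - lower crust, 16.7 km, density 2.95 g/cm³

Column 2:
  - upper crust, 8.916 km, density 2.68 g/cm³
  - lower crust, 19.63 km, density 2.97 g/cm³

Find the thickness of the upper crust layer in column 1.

19.2 km

Take the compensation level at the base of the deeper column (depth z_c below the surface of column 1) and equate Σ ρ_i t_i down to z_c; mantle fills any gap and the z_c terms cancel.
Column 1: 1.379×2.09 + x×2.69 + 16.7×2.95 + (z_c − 18.079 − x)×3.3
Column 2: 2.195×0 + 8.916×2.68 + 19.63×2.97 + (z_c − 2.195 − 28.546)×3.3
The z_c×3.3 term appears on both sides and cancels. Collect the known terms of each column as K = Σ(ρt)_known − 3.3 × (depth of known layers): K_1 = 52.14711 − 3.3×18.079 = −7.51359; K_2 = 82.19598 − 3.3×(2.195 + 28.546) = −19.24932.
Balance: K_1 − x×(3.3 − 2.69) = K_2, so x = (K_1 − K_2)/(3.3 − 2.69) = 11.7357/0.61 = 19.2 km.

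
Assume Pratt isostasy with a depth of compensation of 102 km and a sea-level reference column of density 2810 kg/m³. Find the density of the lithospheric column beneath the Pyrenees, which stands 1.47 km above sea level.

Pratt balance: ρ_ref D = ρ (D + h).
ρ = ρ_ref D/(D + h) = 2810 × 102 km/(102 km + 1.47 km) = 2770 kg/m³.

2770 kg/m³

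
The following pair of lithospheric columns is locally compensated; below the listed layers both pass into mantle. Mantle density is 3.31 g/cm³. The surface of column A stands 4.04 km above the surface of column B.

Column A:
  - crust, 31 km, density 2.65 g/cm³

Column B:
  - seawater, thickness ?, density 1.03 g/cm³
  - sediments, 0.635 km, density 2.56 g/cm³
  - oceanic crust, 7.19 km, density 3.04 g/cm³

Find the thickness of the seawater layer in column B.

2.05 km

Take the compensation level at the base of the deeper column (depth z_c below the surface of column A) and equate Σ ρ_i t_i down to z_c; mantle fills any gap and the z_c terms cancel.
Column A: 31×2.65 + (z_c − 31)×3.31
Column B: 4.04×0 + x×1.03 + 0.635×2.56 + 7.19×3.04 + (z_c − 4.04 − 7.825 − x)×3.31
The z_c×3.31 term appears on both sides and cancels. Collect the known terms of each column as K = Σ(ρt)_known − 3.31 × (depth of known layers): K_A = 82.15 − 3.31×31 = −20.46; K_B = 23.4832 − 3.31×(4.04 + 7.825) = −15.78995.
Balance: K_A = K_B − x×(3.31 − 1.03), so x = (K_B − K_A)/(3.31 − 1.03) = 4.67005/2.28 = 2.05 km.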